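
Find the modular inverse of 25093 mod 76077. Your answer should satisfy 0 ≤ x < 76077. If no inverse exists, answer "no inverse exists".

51004

Extended Euclidean algorithm:
76077 = 3*25093 + 798
25093 = 31*798 + 355
798 = 2*355 + 88
355 = 4*88 + 3
88 = 29*3 + 1
3 = 3*1 + 0
The gcd is 1. Working backward:
1 = 88 − 29·3
1 = −29·355 + 117·88
1 = 117·798 − 263·355
1 = −263·25093 + 8270·798
1 = 8270·76077 − 25073·25093
Hence 25093⁻¹ ≡ -25073 ≡ 51004 (mod 76077).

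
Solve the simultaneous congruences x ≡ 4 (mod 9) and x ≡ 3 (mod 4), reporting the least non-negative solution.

Write x = 4 + 9·k. Then 9·k ≡ 3 − 4 ≡ 3 (mod 4).
Need 9⁻¹ mod 4. Extended Euclid on (4, 1):
4 = 4*1 + 0
9⁻¹ ≡ 1 (mod 4), so k ≡ 1·3 ≡ 3 (mod 4).
x = 4 + 9·3 = 31.

31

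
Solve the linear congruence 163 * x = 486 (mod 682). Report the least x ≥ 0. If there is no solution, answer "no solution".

First find gcd(163, 682):
682 = 4×163 + 30
163 = 5×30 + 13
30 = 2×13 + 4
13 = 3×4 + 1
4 = 4×1 + 0
gcd = 1, so a unique solution mod 682 exists.
Back-substitute for the Bézout coefficients:
1 = 13 − 3·4
1 = −3·30 + 7·13
1 = 7·163 − 38·30
1 = −38·682 + 159·163
So 163·(159) ≡ 1 (mod 682), giving 163⁻¹ ≡ 159.
x ≡ 163⁻¹·486 ≡ 159·486 ≡ 208 (mod 682).

208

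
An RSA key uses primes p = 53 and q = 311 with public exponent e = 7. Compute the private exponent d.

2303

φ(n) = (p−1)(q−1) = 52·310 = 16120.
Need d with 7·d ≡ 1 (mod 16120). Apply the extended Euclidean algorithm:
16120 = 2302×7 + 6
7 = 1×6 + 1
6 = 6×1 + 0
Back-substitute:
1 = 7 − 6
1 = −16120 + 2303·7
So 7·2303 ≡ 1 (mod 16120), hence d = 2303.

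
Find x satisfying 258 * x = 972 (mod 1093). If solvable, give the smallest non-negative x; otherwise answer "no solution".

868

First find gcd(258, 1093):
1093 = 4*258 + 61
258 = 4*61 + 14
61 = 4*14 + 5
14 = 2*5 + 4
5 = 1*4 + 1
4 = 4*1 + 0
gcd = 1, so a unique solution mod 1093 exists.
Back-substitute for the Bézout coefficients:
1 = 5 − 4
1 = −14 + 3·5
1 = 3·61 − 13·14
1 = −13·258 + 55·61
1 = 55·1093 − 233·258
So 258·(-233) ≡ 1 (mod 1093), giving 258⁻¹ ≡ 860.
x ≡ 258⁻¹·972 ≡ 860·972 ≡ 868 (mod 1093).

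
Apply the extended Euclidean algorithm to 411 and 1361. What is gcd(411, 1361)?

Apply Euclid's algorithm to 1361 and 411:
1361 = 3*411 + 128
411 = 3*128 + 27
128 = 4*27 + 20
27 = 1*20 + 7
20 = 2*7 + 6
7 = 1*6 + 1
6 = 6*1 + 0
gcd(411, 1361) = 1.
Back-substituting:
1 = 7 − 6
1 = −20 + 3·7
1 = 3·27 − 4·20
1 = −4·128 + 19·27
1 = 19·411 − 61·128
1 = −61·1361 + 202·411
So 1 = (-61)·1361 + (202)·411.

1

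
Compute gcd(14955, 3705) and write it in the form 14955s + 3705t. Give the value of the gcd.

Euclidean algorithm:
14955 = 4*3705 + 135
3705 = 27*135 + 60
135 = 2*60 + 15
60 = 4*15 + 0
gcd(14955, 3705) = 15.
Working backward:
15 = 135 − 2·60
15 = −2·3705 + 55·135
15 = 55·14955 − 222·3705
So 15 = (55)·14955 + (-222)·3705.

15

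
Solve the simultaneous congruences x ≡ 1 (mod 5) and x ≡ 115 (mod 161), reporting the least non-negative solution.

276

Write x = 1 + 5·k. Then 5·k ≡ 115 − 1 ≡ 114 (mod 161).
Need 5⁻¹ mod 161. Extended Euclid on (161, 5):
161 = 32·5 + 1
5 = 5·1 + 0
Back-substitute:
1 = 161 − 32·5
5⁻¹ ≡ 129 (mod 161), so k ≡ 129·114 ≡ 55 (mod 161).
x = 1 + 5·55 = 276.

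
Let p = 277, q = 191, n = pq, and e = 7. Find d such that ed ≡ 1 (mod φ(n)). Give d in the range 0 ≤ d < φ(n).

φ(n) = (p−1)(q−1) = 276·190 = 52440.
Need d with 7·d ≡ 1 (mod 52440). Apply the extended Euclidean algorithm:
52440 = 7491×7 + 3
7 = 2×3 + 1
3 = 3×1 + 0
Back-substitute:
1 = 7 − 2·3
1 = −2·52440 + 14983·7
So 7·14983 ≡ 1 (mod 52440), hence d = 14983.

14983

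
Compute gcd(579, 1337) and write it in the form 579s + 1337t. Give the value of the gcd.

Euclidean algorithm:
1337 = 2*579 + 179
579 = 3*179 + 42
179 = 4*42 + 11
42 = 3*11 + 9
11 = 1*9 + 2
9 = 4*2 + 1
2 = 2*1 + 0
gcd(579, 1337) = 1.
Back-substituting:
1 = 9 − 4·2
1 = −4·11 + 5·9
1 = 5·42 − 19·11
1 = −19·179 + 81·42
1 = 81·579 − 262·179
1 = −262·1337 + 605·579
So 1 = (-262)·1337 + (605)·579.

1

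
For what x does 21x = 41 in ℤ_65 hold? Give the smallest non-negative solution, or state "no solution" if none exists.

36

First find gcd(21, 65):
65 = 3·21 + 2
21 = 10·2 + 1
2 = 2·1 + 0
gcd = 1, so a unique solution mod 65 exists.
Back-substitute for the Bézout coefficients:
1 = 21 − 10·2
1 = −10·65 + 31·21
So 21·(31) ≡ 1 (mod 65), giving 21⁻¹ ≡ 31.
x ≡ 21⁻¹·41 ≡ 31·41 ≡ 36 (mod 65).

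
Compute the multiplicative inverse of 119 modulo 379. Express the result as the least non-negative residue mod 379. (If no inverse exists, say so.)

Extended Euclidean algorithm:
379 = 3·119 + 22
119 = 5·22 + 9
22 = 2·9 + 4
9 = 2·4 + 1
4 = 4·1 + 0
The gcd is 1. Working backward:
1 = 9 − 2·4
1 = −2·22 + 5·9
1 = 5·119 − 27·22
1 = −27·379 + 86·119
So 119·86 ≡ 1 (mod 379).

86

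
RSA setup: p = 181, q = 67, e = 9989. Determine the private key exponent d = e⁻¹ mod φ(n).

φ(n) = (p−1)(q−1) = 180·66 = 11880.
Need d with 9989·d ≡ 1 (mod 11880). Apply the extended Euclidean algorithm:
11880 = 1×9989 + 1891
9989 = 5×1891 + 534
1891 = 3×534 + 289
534 = 1×289 + 245
289 = 1×245 + 44
245 = 5×44 + 25
44 = 1×25 + 19
25 = 1×19 + 6
19 = 3×6 + 1
6 = 6×1 + 0
Back-substitute:
1 = 19 − 3·6
1 = −3·25 + 4·19
1 = 4·44 − 7·25
1 = −7·245 + 39·44
1 = 39·289 − 46·245
1 = −46·534 + 85·289
1 = 85·1891 − 301·534
1 = −301·9989 + 1590·1891
1 = 1590·11880 − 1891·9989
So 9989·(-1891) ≡ 1 (mod 11880), hence d ≡ -1891 ≡ 9989 (mod 11880).

9989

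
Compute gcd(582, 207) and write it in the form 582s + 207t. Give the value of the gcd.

Apply Euclid's algorithm to 582 and 207:
582 = 2×207 + 168
207 = 1×168 + 39
168 = 4×39 + 12
39 = 3×12 + 3
12 = 4×3 + 0
gcd(582, 207) = 3.
Working backward:
3 = 39 − 3·12
3 = −3·168 + 13·39
3 = 13·207 − 16·168
3 = −16·582 + 45·207
So 3 = (-16)·582 + (45)·207.

3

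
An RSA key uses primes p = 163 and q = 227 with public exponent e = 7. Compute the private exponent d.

φ(n) = (p−1)(q−1) = 162·226 = 36612.
Need d with 7·d ≡ 1 (mod 36612). Apply the extended Euclidean algorithm:
36612 = 5230*7 + 2
7 = 3*2 + 1
2 = 2*1 + 0
Back-substitute:
1 = 7 − 3·2
1 = −3·36612 + 15691·7
So 7·15691 ≡ 1 (mod 36612), hence d = 15691.

15691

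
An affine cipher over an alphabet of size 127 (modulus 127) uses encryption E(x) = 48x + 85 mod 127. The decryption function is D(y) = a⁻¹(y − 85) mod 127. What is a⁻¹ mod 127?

45

Run Euclid on (127, 48):
127 = 2*48 + 31
48 = 1*31 + 17
31 = 1*17 + 14
17 = 1*14 + 3
14 = 4*3 + 2
3 = 1*2 + 1
2 = 2*1 + 0
gcd = 1, so the inverse exists. Back-substitute:
1 = 3 − 2
1 = −14 + 5·3
1 = 5·17 − 6·14
1 = −6·31 + 11·17
1 = 11·48 − 17·31
1 = −17·127 + 45·48
So 48·45 ≡ 1 (mod 127).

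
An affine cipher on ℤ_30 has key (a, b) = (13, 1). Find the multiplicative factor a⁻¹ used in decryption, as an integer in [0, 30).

Apply the Euclidean algorithm to 30 and 13:
30 = 2*13 + 4
13 = 3*4 + 1
4 = 4*1 + 0
gcd = 1, so the inverse exists. Back-substitute:
1 = 13 − 3·4
1 = −3·30 + 7·13
So 13·7 ≡ 1 (mod 30).

7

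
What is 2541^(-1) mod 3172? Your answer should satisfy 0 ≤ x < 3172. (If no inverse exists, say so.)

Run Euclid on (3172, 2541):
3172 = 1*2541 + 631
2541 = 4*631 + 17
631 = 37*17 + 2
17 = 8*2 + 1
2 = 2*1 + 0
gcd = 1, so the inverse exists. Back-substitute:
1 = 17 − 8·2
1 = −8·631 + 297·17
1 = 297·2541 − 1196·631
1 = −1196·3172 + 1493·2541
So 2541·1493 ≡ 1 (mod 3172).

1493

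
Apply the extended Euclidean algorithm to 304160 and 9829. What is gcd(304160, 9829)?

1

Euclidean algorithm:
304160 = 30·9829 + 9290
9829 = 1·9290 + 539
9290 = 17·539 + 127
539 = 4·127 + 31
127 = 4·31 + 3
31 = 10·3 + 1
3 = 3·1 + 0
gcd(304160, 9829) = 1.
Back-substituting:
1 = 31 − 10·3
1 = −10·127 + 41·31
1 = 41·539 − 174·127
1 = −174·9290 + 2999·539
1 = 2999·9829 − 3173·9290
1 = −3173·304160 + 98189·9829
So 1 = (-3173)·304160 + (98189)·9829.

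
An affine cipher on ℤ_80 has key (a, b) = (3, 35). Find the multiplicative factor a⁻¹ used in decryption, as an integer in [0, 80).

27

Apply the Euclidean algorithm to 80 and 3:
80 = 26×3 + 2
3 = 1×2 + 1
2 = 2×1 + 0
Since gcd(3, 80) = 1, back-substitute to write 1 as a combination:
1 = 3 − 2
1 = −80 + 27·3
So 3·27 ≡ 1 (mod 80).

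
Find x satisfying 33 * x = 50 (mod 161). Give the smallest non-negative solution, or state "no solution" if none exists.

First find gcd(33, 161):
161 = 4×33 + 29
33 = 1×29 + 4
29 = 7×4 + 1
4 = 4×1 + 0
gcd = 1, so a unique solution mod 161 exists.
Back-substitute for the Bézout coefficients:
1 = 29 − 7·4
1 = −7·33 + 8·29
1 = 8·161 − 39·33
So 33·(-39) ≡ 1 (mod 161), giving 33⁻¹ ≡ 122.
x ≡ 33⁻¹·50 ≡ 122·50 ≡ 143 (mod 161).

143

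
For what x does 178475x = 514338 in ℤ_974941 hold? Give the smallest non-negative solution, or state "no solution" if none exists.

First find gcd(178475, 974941):
974941 = 5*178475 + 82566
178475 = 2*82566 + 13343
82566 = 6*13343 + 2508
13343 = 5*2508 + 803
2508 = 3*803 + 99
803 = 8*99 + 11
99 = 9*11 + 0
gcd = 11 and 11 | 514338, so solutions exist. Divide through by 11: 16225x ≡ 46758 (mod 88631).
Now find 16225⁻¹ mod 88631:
88631 = 5×16225 + 7506
16225 = 2×7506 + 1213
7506 = 6×1213 + 228
1213 = 5×228 + 73
228 = 3×73 + 9
73 = 8×9 + 1
9 = 9×1 + 0
Back-substitute:
1 = 73 − 8·9
1 = −8·228 + 25·73
1 = 25·1213 − 133·228
1 = −133·7506 + 823·1213
1 = 823·16225 − 1779·7506
1 = −1779·88631 + 9718·16225
So 16225⁻¹ ≡ 9718 (mod 88631).
Then x ≡ 9718·46758 ≡ 71738 (mod 88631); the smallest non-negative solution is x = 71738.

71738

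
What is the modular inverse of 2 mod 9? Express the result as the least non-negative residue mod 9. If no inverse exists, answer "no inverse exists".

Run Euclid on (9, 2):
9 = 4*2 + 1
2 = 2*1 + 0
gcd = 1, so the inverse exists. Back-substitute:
1 = 9 − 4·2
Thus 2·(-4) ≡ 1 (mod 9); reducing, -4 mod 9 = 5.

5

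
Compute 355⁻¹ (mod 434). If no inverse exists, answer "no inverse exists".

Apply the Euclidean algorithm to 434 and 355:
434 = 1×355 + 79
355 = 4×79 + 39
79 = 2×39 + 1
39 = 39×1 + 0
gcd = 1, so the inverse exists. Back-substitute:
1 = 79 − 2·39
1 = −2·355 + 9·79
1 = 9·434 − 11·355
Hence 355⁻¹ ≡ -11 ≡ 423 (mod 434).

423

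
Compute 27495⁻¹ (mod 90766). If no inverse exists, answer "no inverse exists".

no inverse exists

Compute gcd(27495, 90766):
90766 = 3*27495 + 8281
27495 = 3*8281 + 2652
8281 = 3*2652 + 325
2652 = 8*325 + 52
325 = 6*52 + 13
52 = 4*13 + 0
gcd(27495, 90766) = 13 ≠ 1, so 27495 has no multiplicative inverse modulo 90766.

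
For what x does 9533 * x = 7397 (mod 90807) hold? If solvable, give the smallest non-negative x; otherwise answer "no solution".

80263

First find gcd(9533, 90807):
90807 = 9*9533 + 5010
9533 = 1*5010 + 4523
5010 = 1*4523 + 487
4523 = 9*487 + 140
487 = 3*140 + 67
140 = 2*67 + 6
67 = 11*6 + 1
6 = 6*1 + 0
gcd = 1, so a unique solution mod 90807 exists.
Back-substitute for the Bézout coefficients:
1 = 67 − 11·6
1 = −11·140 + 23·67
1 = 23·487 − 80·140
1 = −80·4523 + 743·487
1 = 743·5010 − 823·4523
1 = −823·9533 + 1566·5010
1 = 1566·90807 − 14917·9533
So 9533·(-14917) ≡ 1 (mod 90807), giving 9533⁻¹ ≡ 75890.
x ≡ 9533⁻¹·7397 ≡ 75890·7397 ≡ 80263 (mod 90807).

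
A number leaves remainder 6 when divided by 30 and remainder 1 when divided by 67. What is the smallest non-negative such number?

336

Write x = 6 + 30·k. Then 30·k ≡ 1 − 6 ≡ 62 (mod 67).
Need 30⁻¹ mod 67. Extended Euclid on (67, 30):
67 = 2×30 + 7
30 = 4×7 + 2
7 = 3×2 + 1
2 = 2×1 + 0
Back-substitute:
1 = 7 − 3·2
1 = −3·30 + 13·7
1 = 13·67 − 29·30
30⁻¹ ≡ 38 (mod 67), so k ≡ 38·62 ≡ 11 (mod 67).
x = 6 + 30·11 = 336.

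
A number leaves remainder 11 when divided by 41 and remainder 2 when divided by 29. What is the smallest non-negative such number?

872

Write x = 11 + 41·k. Then 41·k ≡ 2 − 11 ≡ 20 (mod 29).
Need 41⁻¹ mod 29. Extended Euclid on (29, 12):
29 = 2*12 + 5
12 = 2*5 + 2
5 = 2*2 + 1
2 = 2*1 + 0
Back-substitute:
1 = 5 − 2·2
1 = −2·12 + 5·5
1 = 5·29 − 12·12
41⁻¹ ≡ 17 (mod 29), so k ≡ 17·20 ≡ 21 (mod 29).
x = 11 + 41·21 = 872.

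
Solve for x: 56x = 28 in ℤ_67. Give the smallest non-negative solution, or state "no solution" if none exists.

34

First find gcd(56, 67):
67 = 1×56 + 11
56 = 5×11 + 1
11 = 11×1 + 0
gcd = 1, so a unique solution mod 67 exists.
Back-substitute for the Bézout coefficients:
1 = 56 − 5·11
1 = −5·67 + 6·56
So 56·(6) ≡ 1 (mod 67), giving 56⁻¹ ≡ 6.
x ≡ 56⁻¹·28 ≡ 6·28 ≡ 34 (mod 67).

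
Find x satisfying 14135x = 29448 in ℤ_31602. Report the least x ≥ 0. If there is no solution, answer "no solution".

First find gcd(14135, 31602):
31602 = 2*14135 + 3332
14135 = 4*3332 + 807
3332 = 4*807 + 104
807 = 7*104 + 79
104 = 1*79 + 25
79 = 3*25 + 4
25 = 6*4 + 1
4 = 4*1 + 0
gcd = 1, so a unique solution mod 31602 exists.
Back-substitute for the Bézout coefficients:
1 = 25 − 6·4
1 = −6·79 + 19·25
1 = 19·104 − 25·79
1 = −25·807 + 194·104
1 = 194·3332 − 801·807
1 = −801·14135 + 3398·3332
1 = 3398·31602 − 7597·14135
So 14135·(-7597) ≡ 1 (mod 31602), giving 14135⁻¹ ≡ 24005.
x ≡ 14135⁻¹·29448 ≡ 24005·29448 ≡ 25704 (mod 31602).

25704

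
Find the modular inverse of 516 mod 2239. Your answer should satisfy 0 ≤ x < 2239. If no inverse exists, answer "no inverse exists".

1740

Extended Euclidean algorithm:
2239 = 4*516 + 175
516 = 2*175 + 166
175 = 1*166 + 9
166 = 18*9 + 4
9 = 2*4 + 1
4 = 4*1 + 0
Since gcd(516, 2239) = 1, back-substitute to write 1 as a combination:
1 = 9 − 2·4
1 = −2·166 + 37·9
1 = 37·175 − 39·166
1 = −39·516 + 115·175
1 = 115·2239 − 499·516
So 516·(-499) ≡ 1 (mod 2239), and -499 ≡ 1740 (mod 2239).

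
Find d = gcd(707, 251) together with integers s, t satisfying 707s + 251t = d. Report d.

1

Repeated division:
707 = 2·251 + 205
251 = 1·205 + 46
205 = 4·46 + 21
46 = 2·21 + 4
21 = 5·4 + 1
4 = 4·1 + 0
gcd(707, 251) = 1.
Back-substituting:
1 = 21 − 5·4
1 = −5·46 + 11·21
1 = 11·205 − 49·46
1 = −49·251 + 60·205
1 = 60·707 − 169·251
So 1 = (60)·707 + (-169)·251.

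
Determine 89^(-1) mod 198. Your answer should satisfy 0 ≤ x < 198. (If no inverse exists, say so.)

gcd(198, 89) by repeated division:
198 = 2*89 + 20
89 = 4*20 + 9
20 = 2*9 + 2
9 = 4*2 + 1
2 = 2*1 + 0
gcd = 1, so the inverse exists. Back-substitute:
1 = 9 − 4·2
1 = −4·20 + 9·9
1 = 9·89 − 40·20
1 = −40·198 + 89·89
So 89·89 ≡ 1 (mod 198).

89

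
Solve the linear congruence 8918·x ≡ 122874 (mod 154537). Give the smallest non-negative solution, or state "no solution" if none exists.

15263

First find gcd(8918, 154537):
154537 = 17·8918 + 2931
8918 = 3·2931 + 125
2931 = 23·125 + 56
125 = 2·56 + 13
56 = 4·13 + 4
13 = 3·4 + 1
4 = 4·1 + 0
gcd = 1, so a unique solution mod 154537 exists.
Back-substitute for the Bézout coefficients:
1 = 13 − 3·4
1 = −3·56 + 13·13
1 = 13·125 − 29·56
1 = −29·2931 + 680·125
1 = 680·8918 − 2069·2931
1 = −2069·154537 + 35853·8918
So 8918·(35853) ≡ 1 (mod 154537), giving 8918⁻¹ ≡ 35853.
x ≡ 8918⁻¹·122874 ≡ 35853·122874 ≡ 15263 (mod 154537).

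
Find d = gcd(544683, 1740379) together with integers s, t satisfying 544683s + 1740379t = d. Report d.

1

Euclidean algorithm:
1740379 = 3*544683 + 106330
544683 = 5*106330 + 13033
106330 = 8*13033 + 2066
13033 = 6*2066 + 637
2066 = 3*637 + 155
637 = 4*155 + 17
155 = 9*17 + 2
17 = 8*2 + 1
2 = 2*1 + 0
gcd(544683, 1740379) = 1.
Back-substituting:
1 = 17 − 8·2
1 = −8·155 + 73·17
1 = 73·637 − 300·155
1 = −300·2066 + 973·637
1 = 973·13033 − 6138·2066
1 = −6138·106330 + 50077·13033
1 = 50077·544683 − 256523·106330
1 = −256523·1740379 + 819646·544683
So 1 = (-256523)·1740379 + (819646)·544683.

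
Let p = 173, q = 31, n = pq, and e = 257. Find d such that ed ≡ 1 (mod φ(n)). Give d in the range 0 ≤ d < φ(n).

φ(n) = (p−1)(q−1) = 172·30 = 5160.
Need d with 257·d ≡ 1 (mod 5160). Apply the extended Euclidean algorithm:
5160 = 20·257 + 20
257 = 12·20 + 17
20 = 1·17 + 3
17 = 5·3 + 2
3 = 1·2 + 1
2 = 2·1 + 0
Back-substitute:
1 = 3 − 2
1 = −17 + 6·3
1 = 6·20 − 7·17
1 = −7·257 + 90·20
1 = 90·5160 − 1807·257
So 257·(-1807) ≡ 1 (mod 5160), hence d ≡ -1807 ≡ 3353 (mod 5160).

3353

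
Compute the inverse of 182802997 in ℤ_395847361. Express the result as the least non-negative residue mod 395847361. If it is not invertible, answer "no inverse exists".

no inverse exists

Euclidean algorithm on 395847361, 182802997:
395847361 = 2×182802997 + 30241367
182802997 = 6×30241367 + 1354795
30241367 = 22×1354795 + 435877
1354795 = 3×435877 + 47164
435877 = 9×47164 + 11401
47164 = 4×11401 + 1560
11401 = 7×1560 + 481
1560 = 3×481 + 117
481 = 4×117 + 13
117 = 9×13 + 0
Since gcd = 13 > 1, 182802997 is not a unit mod 395847361.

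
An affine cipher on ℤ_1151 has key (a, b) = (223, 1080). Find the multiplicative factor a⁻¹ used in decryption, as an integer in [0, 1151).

991

Run Euclid on (1151, 223):
1151 = 5×223 + 36
223 = 6×36 + 7
36 = 5×7 + 1
7 = 7×1 + 0
gcd = 1, so the inverse exists. Back-substitute:
1 = 36 − 5·7
1 = −5·223 + 31·36
1 = 31·1151 − 160·223
Hence 223⁻¹ ≡ -160 ≡ 991 (mod 1151).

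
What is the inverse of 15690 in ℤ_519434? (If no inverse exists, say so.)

no inverse exists

Euclidean algorithm on 519434, 15690:
519434 = 33*15690 + 1664
15690 = 9*1664 + 714
1664 = 2*714 + 236
714 = 3*236 + 6
236 = 39*6 + 2
6 = 3*2 + 0
Since gcd = 2 > 1, 15690 is not a unit mod 519434.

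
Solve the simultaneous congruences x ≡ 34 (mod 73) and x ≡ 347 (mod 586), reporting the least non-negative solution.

15583

Write x = 34 + 73·k. Then 73·k ≡ 347 − 34 ≡ 313 (mod 586).
Need 73⁻¹ mod 586. Extended Euclid on (586, 73):
586 = 8×73 + 2
73 = 36×2 + 1
2 = 2×1 + 0
Back-substitute:
1 = 73 − 36·2
1 = −36·586 + 289·73
73⁻¹ ≡ 289 (mod 586), so k ≡ 289·313 ≡ 213 (mod 586).
x = 34 + 73·213 = 15583.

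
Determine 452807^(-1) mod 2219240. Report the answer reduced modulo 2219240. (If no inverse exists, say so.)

Extended Euclidean algorithm:
2219240 = 4*452807 + 408012
452807 = 1*408012 + 44795
408012 = 9*44795 + 4857
44795 = 9*4857 + 1082
4857 = 4*1082 + 529
1082 = 2*529 + 24
529 = 22*24 + 1
24 = 24*1 + 0
gcd = 1, so the inverse exists. Back-substitute:
1 = 529 − 22·24
1 = −22·1082 + 45·529
1 = 45·4857 − 202·1082
1 = −202·44795 + 1863·4857
1 = 1863·408012 − 16969·44795
1 = −16969·452807 + 18832·408012
1 = 18832·2219240 − 92297·452807
Thus 452807·(-92297) ≡ 1 (mod 2219240); reducing, -92297 mod 2219240 = 2126943.

2126943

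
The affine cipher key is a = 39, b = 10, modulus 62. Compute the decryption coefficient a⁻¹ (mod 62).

35

Run Euclid on (62, 39):
62 = 1·39 + 23
39 = 1·23 + 16
23 = 1·16 + 7
16 = 2·7 + 2
7 = 3·2 + 1
2 = 2·1 + 0
gcd = 1, so the inverse exists. Back-substitute:
1 = 7 − 3·2
1 = −3·16 + 7·7
1 = 7·23 − 10·16
1 = −10·39 + 17·23
1 = 17·62 − 27·39
Hence 39⁻¹ ≡ -27 ≡ 35 (mod 62).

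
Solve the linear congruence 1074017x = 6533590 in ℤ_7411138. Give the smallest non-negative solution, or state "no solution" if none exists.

First find gcd(1074017, 7411138):
7411138 = 6*1074017 + 967036
1074017 = 1*967036 + 106981
967036 = 9*106981 + 4207
106981 = 25*4207 + 1806
4207 = 2*1806 + 595
1806 = 3*595 + 21
595 = 28*21 + 7
21 = 3*7 + 0
gcd = 7 and 7 | 6533590, so solutions exist. Divide through by 7: 153431x ≡ 933370 (mod 1058734).
Now find 153431⁻¹ mod 1058734:
1058734 = 6·153431 + 138148
153431 = 1·138148 + 15283
138148 = 9·15283 + 601
15283 = 25·601 + 258
601 = 2·258 + 85
258 = 3·85 + 3
85 = 28·3 + 1
3 = 3·1 + 0
Back-substitute:
1 = 85 − 28·3
1 = −28·258 + 85·85
1 = 85·601 − 198·258
1 = −198·15283 + 5035·601
1 = 5035·138148 − 45513·15283
1 = −45513·153431 + 50548·138148
1 = 50548·1058734 − 348801·153431
So 153431·(-348801) ≡ 1 (mod 1058734), i.e. 153431⁻¹ ≡ 709933.
Then x ≡ 709933·933370 ≡ 315630 (mod 1058734); the smallest non-negative solution is x = 315630.

315630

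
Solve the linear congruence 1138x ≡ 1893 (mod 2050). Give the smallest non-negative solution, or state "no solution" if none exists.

gcd(1138, 2050):
2050 = 1×1138 + 912
1138 = 1×912 + 226
912 = 4×226 + 8
226 = 28×8 + 2
8 = 4×2 + 0
gcd = 2, but 2 ∤ 1893, so the congruence has no solution.

no solution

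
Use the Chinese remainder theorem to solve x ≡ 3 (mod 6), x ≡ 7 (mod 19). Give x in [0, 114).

Write x = 3 + 6·k. Then 6·k ≡ 7 − 3 ≡ 4 (mod 19).
Need 6⁻¹ mod 19. Extended Euclid on (19, 6):
19 = 3*6 + 1
6 = 6*1 + 0
Back-substitute:
1 = 19 − 3·6
6⁻¹ ≡ 16 (mod 19), so k ≡ 16·4 ≡ 7 (mod 19).
x = 3 + 6·7 = 45.

45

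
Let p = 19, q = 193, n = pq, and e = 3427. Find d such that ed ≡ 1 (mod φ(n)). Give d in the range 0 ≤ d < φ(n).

715

φ(n) = (p−1)(q−1) = 18·192 = 3456.
Need d with 3427·d ≡ 1 (mod 3456). Apply the extended Euclidean algorithm:
3456 = 1·3427 + 29
3427 = 118·29 + 5
29 = 5·5 + 4
5 = 1·4 + 1
4 = 4·1 + 0
Back-substitute:
1 = 5 − 4
1 = −29 + 6·5
1 = 6·3427 − 709·29
1 = −709·3456 + 715·3427
So 3427·715 ≡ 1 (mod 3456), hence d = 715.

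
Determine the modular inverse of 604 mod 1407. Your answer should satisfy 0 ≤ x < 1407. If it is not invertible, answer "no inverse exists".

gcd(1407, 604) by repeated division:
1407 = 2×604 + 199
604 = 3×199 + 7
199 = 28×7 + 3
7 = 2×3 + 1
3 = 3×1 + 0
Since gcd(604, 1407) = 1, back-substitute to write 1 as a combination:
1 = 7 − 2·3
1 = −2·199 + 57·7
1 = 57·604 − 173·199
1 = −173·1407 + 403·604
So 604·403 ≡ 1 (mod 1407).

403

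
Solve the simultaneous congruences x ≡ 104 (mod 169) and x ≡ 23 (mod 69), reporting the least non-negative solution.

Write x = 104 + 169·k. Then 169·k ≡ 23 − 104 ≡ 57 (mod 69).
Need 169⁻¹ mod 69. Extended Euclid on (69, 31):
69 = 2×31 + 7
31 = 4×7 + 3
7 = 2×3 + 1
3 = 3×1 + 0
Back-substitute:
1 = 7 − 2·3
1 = −2·31 + 9·7
1 = 9·69 − 20·31
169⁻¹ ≡ 49 (mod 69), so k ≡ 49·57 ≡ 33 (mod 69).
x = 104 + 169·33 = 5681.

5681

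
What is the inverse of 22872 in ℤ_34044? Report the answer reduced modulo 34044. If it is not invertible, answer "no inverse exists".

Compute gcd(22872, 34044):
34044 = 1*22872 + 11172
22872 = 2*11172 + 528
11172 = 21*528 + 84
528 = 6*84 + 24
84 = 3*24 + 12
24 = 2*12 + 0
The gcd is 12, not 1, hence no inverse exists.

no inverse exists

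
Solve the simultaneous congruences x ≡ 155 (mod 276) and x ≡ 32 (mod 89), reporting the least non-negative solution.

4571

Write x = 155 + 276·k. Then 276·k ≡ 32 − 155 ≡ 55 (mod 89).
Need 276⁻¹ mod 89. Extended Euclid on (89, 9):
89 = 9·9 + 8
9 = 1·8 + 1
8 = 8·1 + 0
Back-substitute:
1 = 9 − 8
1 = −89 + 10·9
276⁻¹ ≡ 10 (mod 89), so k ≡ 10·55 ≡ 16 (mod 89).
x = 155 + 276·16 = 4571.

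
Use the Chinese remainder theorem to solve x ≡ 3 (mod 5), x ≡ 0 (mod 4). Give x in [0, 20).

Write x = 3 + 5·k. Then 5·k ≡ 0 − 3 ≡ 1 (mod 4).
Need 5⁻¹ mod 4. Extended Euclid on (4, 1):
4 = 4*1 + 0
5⁻¹ ≡ 1 (mod 4), so k ≡ 1·1 ≡ 1 (mod 4).
x = 3 + 5·1 = 8.

8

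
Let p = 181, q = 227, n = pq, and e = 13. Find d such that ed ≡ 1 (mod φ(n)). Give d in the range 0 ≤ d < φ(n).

12517

φ(n) = (p−1)(q−1) = 180·226 = 40680.
Need d with 13·d ≡ 1 (mod 40680). Apply the extended Euclidean algorithm:
40680 = 3129·13 + 3
13 = 4·3 + 1
3 = 3·1 + 0
Back-substitute:
1 = 13 − 4·3
1 = −4·40680 + 12517·13
So 13·12517 ≡ 1 (mod 40680), hence d = 12517.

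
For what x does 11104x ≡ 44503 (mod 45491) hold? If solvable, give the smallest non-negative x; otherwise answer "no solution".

9652

First find gcd(11104, 45491):
45491 = 4×11104 + 1075
11104 = 10×1075 + 354
1075 = 3×354 + 13
354 = 27×13 + 3
13 = 4×3 + 1
3 = 3×1 + 0
gcd = 1, so a unique solution mod 45491 exists.
Back-substitute for the Bézout coefficients:
1 = 13 − 4·3
1 = −4·354 + 109·13
1 = 109·1075 − 331·354
1 = −331·11104 + 3419·1075
1 = 3419·45491 − 14007·11104
So 11104·(-14007) ≡ 1 (mod 45491), giving 11104⁻¹ ≡ 31484.
x ≡ 11104⁻¹·44503 ≡ 31484·44503 ≡ 9652 (mod 45491).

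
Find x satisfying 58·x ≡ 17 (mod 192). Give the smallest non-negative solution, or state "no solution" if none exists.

no solution

gcd(58, 192):
192 = 3·58 + 18
58 = 3·18 + 4
18 = 4·4 + 2
4 = 2·2 + 0
gcd = 2, but 2 ∤ 17, so the congruence has no solution.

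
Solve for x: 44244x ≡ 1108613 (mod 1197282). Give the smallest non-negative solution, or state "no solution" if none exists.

gcd(44244, 1197282):
1197282 = 27×44244 + 2694
44244 = 16×2694 + 1140
2694 = 2×1140 + 414
1140 = 2×414 + 312
414 = 1×312 + 102
312 = 3×102 + 6
102 = 17×6 + 0
gcd = 6, but 6 ∤ 1108613, so the congruence has no solution.

no solution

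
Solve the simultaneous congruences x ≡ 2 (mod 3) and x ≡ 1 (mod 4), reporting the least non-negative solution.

Write x = 2 + 3·k. Then 3·k ≡ 1 − 2 ≡ 3 (mod 4).
Need 3⁻¹ mod 4. Extended Euclid on (4, 3):
4 = 1*3 + 1
3 = 3*1 + 0
Back-substitute:
1 = 4 − 3
3⁻¹ ≡ 3 (mod 4), so k ≡ 3·3 ≡ 1 (mod 4).
x = 2 + 3·1 = 5.

5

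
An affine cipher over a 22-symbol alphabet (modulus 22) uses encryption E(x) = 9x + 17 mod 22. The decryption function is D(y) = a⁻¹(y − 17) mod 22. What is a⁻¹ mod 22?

gcd(22, 9) by repeated division:
22 = 2×9 + 4
9 = 2×4 + 1
4 = 4×1 + 0
gcd = 1, so the inverse exists. Back-substitute:
1 = 9 − 2·4
1 = −2·22 + 5·9
So 9·5 ≡ 1 (mod 22).

5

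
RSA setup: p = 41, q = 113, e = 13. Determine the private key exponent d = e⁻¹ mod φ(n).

φ(n) = (p−1)(q−1) = 40·112 = 4480.
Need d with 13·d ≡ 1 (mod 4480). Apply the extended Euclidean algorithm:
4480 = 344×13 + 8
13 = 1×8 + 5
8 = 1×5 + 3
5 = 1×3 + 2
3 = 1×2 + 1
2 = 2×1 + 0
Back-substitute:
1 = 3 − 2
1 = −5 + 2·3
1 = 2·8 − 3·5
1 = −3·13 + 5·8
1 = 5·4480 − 1723·13
So 13·(-1723) ≡ 1 (mod 4480), hence d ≡ -1723 ≡ 2757 (mod 4480).

2757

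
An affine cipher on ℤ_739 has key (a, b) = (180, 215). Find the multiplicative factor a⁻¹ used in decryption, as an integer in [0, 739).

Apply the Euclidean algorithm to 739 and 180:
739 = 4*180 + 19
180 = 9*19 + 9
19 = 2*9 + 1
9 = 9*1 + 0
Since gcd(180, 739) = 1, back-substitute to write 1 as a combination:
1 = 19 − 2·9
1 = −2·180 + 19·19
1 = 19·739 − 78·180
Hence 180⁻¹ ≡ -78 ≡ 661 (mod 739).

661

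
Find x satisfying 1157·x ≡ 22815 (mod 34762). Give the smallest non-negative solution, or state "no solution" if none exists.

2213

First find gcd(1157, 34762):
34762 = 30·1157 + 52
1157 = 22·52 + 13
52 = 4·13 + 0
gcd = 13 and 13 | 22815, so solutions exist. Divide through by 13: 89x ≡ 1755 (mod 2674).
Now find 89⁻¹ mod 2674:
2674 = 30*89 + 4
89 = 22*4 + 1
4 = 4*1 + 0
Back-substitute:
1 = 89 − 22·4
1 = −22·2674 + 661·89
So 89⁻¹ ≡ 661 (mod 2674).
Then x ≡ 661·1755 ≡ 2213 (mod 2674); the smallest non-negative solution is x = 2213.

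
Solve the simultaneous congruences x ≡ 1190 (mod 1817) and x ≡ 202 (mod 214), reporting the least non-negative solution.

Write x = 1190 + 1817·k. Then 1817·k ≡ 202 − 1190 ≡ 82 (mod 214).
Need 1817⁻¹ mod 214. Extended Euclid on (214, 105):
214 = 2*105 + 4
105 = 26*4 + 1
4 = 4*1 + 0
Back-substitute:
1 = 105 − 26·4
1 = −26·214 + 53·105
1817⁻¹ ≡ 53 (mod 214), so k ≡ 53·82 ≡ 66 (mod 214).
x = 1190 + 1817·66 = 121112.

121112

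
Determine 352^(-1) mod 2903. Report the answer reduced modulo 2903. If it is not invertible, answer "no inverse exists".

734

Run Euclid on (2903, 352):
2903 = 8*352 + 87
352 = 4*87 + 4
87 = 21*4 + 3
4 = 1*3 + 1
3 = 3*1 + 0
gcd = 1, so the inverse exists. Back-substitute:
1 = 4 − 3
1 = −87 + 22·4
1 = 22·352 − 89·87
1 = −89·2903 + 734·352
So 352·734 ≡ 1 (mod 2903).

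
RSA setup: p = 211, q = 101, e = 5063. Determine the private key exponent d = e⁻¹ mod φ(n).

φ(n) = (p−1)(q−1) = 210·100 = 21000.
Need d with 5063·d ≡ 1 (mod 21000). Apply the extended Euclidean algorithm:
21000 = 4·5063 + 748
5063 = 6·748 + 575
748 = 1·575 + 173
575 = 3·173 + 56
173 = 3·56 + 5
56 = 11·5 + 1
5 = 5·1 + 0
Back-substitute:
1 = 56 − 11·5
1 = −11·173 + 34·56
1 = 34·575 − 113·173
1 = −113·748 + 147·575
1 = 147·5063 − 995·748
1 = −995·21000 + 4127·5063
So 5063·4127 ≡ 1 (mod 21000), hence d = 4127.

4127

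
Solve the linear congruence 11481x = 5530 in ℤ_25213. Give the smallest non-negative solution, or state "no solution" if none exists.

First find gcd(11481, 25213):
25213 = 2*11481 + 2251
11481 = 5*2251 + 226
2251 = 9*226 + 217
226 = 1*217 + 9
217 = 24*9 + 1
9 = 9*1 + 0
gcd = 1, so a unique solution mod 25213 exists.
Back-substitute for the Bézout coefficients:
1 = 217 − 24·9
1 = −24·226 + 25·217
1 = 25·2251 − 249·226
1 = −249·11481 + 1270·2251
1 = 1270·25213 − 2789·11481
So 11481·(-2789) ≡ 1 (mod 25213), giving 11481⁻¹ ≡ 22424.
x ≡ 11481⁻¹·5530 ≡ 22424·5530 ≡ 7186 (mod 25213).

7186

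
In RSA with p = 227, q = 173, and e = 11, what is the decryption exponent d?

φ(n) = (p−1)(q−1) = 226·172 = 38872.
Need d with 11·d ≡ 1 (mod 38872). Apply the extended Euclidean algorithm:
38872 = 3533*11 + 9
11 = 1*9 + 2
9 = 4*2 + 1
2 = 2*1 + 0
Back-substitute:
1 = 9 − 4·2
1 = −4·11 + 5·9
1 = 5·38872 − 17669·11
So 11·(-17669) ≡ 1 (mod 38872), hence d ≡ -17669 ≡ 21203 (mod 38872).

21203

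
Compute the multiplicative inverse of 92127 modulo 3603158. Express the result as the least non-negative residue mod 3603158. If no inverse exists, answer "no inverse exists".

1699363

Run Euclid on (3603158, 92127):
3603158 = 39×92127 + 10205
92127 = 9×10205 + 282
10205 = 36×282 + 53
282 = 5×53 + 17
53 = 3×17 + 2
17 = 8×2 + 1
2 = 2×1 + 0
The gcd is 1. Working backward:
1 = 17 − 8·2
1 = −8·53 + 25·17
1 = 25·282 − 133·53
1 = −133·10205 + 4813·282
1 = 4813·92127 − 43450·10205
1 = −43450·3603158 + 1699363·92127
So 92127·1699363 ≡ 1 (mod 3603158).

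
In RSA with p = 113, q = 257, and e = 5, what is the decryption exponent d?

φ(n) = (p−1)(q−1) = 112·256 = 28672.
Need d with 5·d ≡ 1 (mod 28672). Apply the extended Euclidean algorithm:
28672 = 5734×5 + 2
5 = 2×2 + 1
2 = 2×1 + 0
Back-substitute:
1 = 5 − 2·2
1 = −2·28672 + 11469·5
So 5·11469 ≡ 1 (mod 28672), hence d = 11469.

11469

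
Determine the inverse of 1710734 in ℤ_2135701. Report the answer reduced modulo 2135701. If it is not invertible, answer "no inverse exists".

Run Euclid on (2135701, 1710734):
2135701 = 1*1710734 + 424967
1710734 = 4*424967 + 10866
424967 = 39*10866 + 1193
10866 = 9*1193 + 129
1193 = 9*129 + 32
129 = 4*32 + 1
32 = 32*1 + 0
Since gcd(1710734, 2135701) = 1, back-substitute to write 1 as a combination:
1 = 129 − 4·32
1 = −4·1193 + 37·129
1 = 37·10866 − 337·1193
1 = −337·424967 + 13180·10866
1 = 13180·1710734 − 53057·424967
1 = −53057·2135701 + 66237·1710734
So 1710734·66237 ≡ 1 (mod 2135701).

66237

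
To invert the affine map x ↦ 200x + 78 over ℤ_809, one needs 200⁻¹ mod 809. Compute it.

449

Apply the Euclidean algorithm to 809 and 200:
809 = 4*200 + 9
200 = 22*9 + 2
9 = 4*2 + 1
2 = 2*1 + 0
gcd = 1, so the inverse exists. Back-substitute:
1 = 9 − 4·2
1 = −4·200 + 89·9
1 = 89·809 − 360·200
So 200·(-360) ≡ 1 (mod 809), and -360 ≡ 449 (mod 809).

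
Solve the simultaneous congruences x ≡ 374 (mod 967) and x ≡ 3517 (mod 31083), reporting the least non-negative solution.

Write x = 374 + 967·k. Then 967·k ≡ 3517 − 374 ≡ 3143 (mod 31083).
Need 967⁻¹ mod 31083. Extended Euclid on (31083, 967):
31083 = 32*967 + 139
967 = 6*139 + 133
139 = 1*133 + 6
133 = 22*6 + 1
6 = 6*1 + 0
Back-substitute:
1 = 133 − 22·6
1 = −22·139 + 23·133
1 = 23·967 − 160·139
1 = −160·31083 + 5143·967
967⁻¹ ≡ 5143 (mod 31083), so k ≡ 5143·3143 ≡ 1289 (mod 31083).
x = 374 + 967·1289 = 1246837.

1246837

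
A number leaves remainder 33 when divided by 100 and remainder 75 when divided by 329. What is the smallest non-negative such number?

Write x = 33 + 100·k. Then 100·k ≡ 75 − 33 ≡ 42 (mod 329).
Need 100⁻¹ mod 329. Extended Euclid on (329, 100):
329 = 3×100 + 29
100 = 3×29 + 13
29 = 2×13 + 3
13 = 4×3 + 1
3 = 3×1 + 0
Back-substitute:
1 = 13 − 4·3
1 = −4·29 + 9·13
1 = 9·100 − 31·29
1 = −31·329 + 102·100
100⁻¹ ≡ 102 (mod 329), so k ≡ 102·42 ≡ 7 (mod 329).
x = 33 + 100·7 = 733.

733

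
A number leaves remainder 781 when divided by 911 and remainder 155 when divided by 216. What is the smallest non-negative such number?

Write x = 781 + 911·k. Then 911·k ≡ 155 − 781 ≡ 22 (mod 216).
Need 911⁻¹ mod 216. Extended Euclid on (216, 47):
216 = 4×47 + 28
47 = 1×28 + 19
28 = 1×19 + 9
19 = 2×9 + 1
9 = 9×1 + 0
Back-substitute:
1 = 19 − 2·9
1 = −2·28 + 3·19
1 = 3·47 − 5·28
1 = −5·216 + 23·47
911⁻¹ ≡ 23 (mod 216), so k ≡ 23·22 ≡ 74 (mod 216).
x = 781 + 911·74 = 68195.

68195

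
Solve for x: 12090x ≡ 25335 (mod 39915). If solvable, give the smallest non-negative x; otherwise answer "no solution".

First find gcd(12090, 39915):
39915 = 3·12090 + 3645
12090 = 3·3645 + 1155
3645 = 3·1155 + 180
1155 = 6·180 + 75
180 = 2·75 + 30
75 = 2·30 + 15
30 = 2·15 + 0
gcd = 15 and 15 | 25335, so solutions exist. Divide through by 15: 806x ≡ 1689 (mod 2661).
Now find 806⁻¹ mod 2661:
2661 = 3·806 + 243
806 = 3·243 + 77
243 = 3·77 + 12
77 = 6·12 + 5
12 = 2·5 + 2
5 = 2·2 + 1
2 = 2·1 + 0
Back-substitute:
1 = 5 − 2·2
1 = −2·12 + 5·5
1 = 5·77 − 32·12
1 = −32·243 + 101·77
1 = 101·806 − 335·243
1 = −335·2661 + 1106·806
So 806⁻¹ ≡ 1106 (mod 2661).
Then x ≡ 1106·1689 ≡ 12 (mod 2661); the smallest non-negative solution is x = 12.

12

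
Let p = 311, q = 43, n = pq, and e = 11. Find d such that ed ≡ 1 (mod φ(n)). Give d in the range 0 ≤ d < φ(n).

3551

φ(n) = (p−1)(q−1) = 310·42 = 13020.
Need d with 11·d ≡ 1 (mod 13020). Apply the extended Euclidean algorithm:
13020 = 1183·11 + 7
11 = 1·7 + 4
7 = 1·4 + 3
4 = 1·3 + 1
3 = 3·1 + 0
Back-substitute:
1 = 4 − 3
1 = −7 + 2·4
1 = 2·11 − 3·7
1 = −3·13020 + 3551·11
So 11·3551 ≡ 1 (mod 13020), hence d = 3551.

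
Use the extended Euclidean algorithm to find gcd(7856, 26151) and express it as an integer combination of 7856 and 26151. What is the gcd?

1

Repeated division:
26151 = 3*7856 + 2583
7856 = 3*2583 + 107
2583 = 24*107 + 15
107 = 7*15 + 2
15 = 7*2 + 1
2 = 2*1 + 0
gcd(7856, 26151) = 1.
Back-substituting:
1 = 15 − 7·2
1 = −7·107 + 50·15
1 = 50·2583 − 1207·107
1 = −1207·7856 + 3671·2583
1 = 3671·26151 − 12220·7856
So 1 = (3671)·26151 + (-12220)·7856.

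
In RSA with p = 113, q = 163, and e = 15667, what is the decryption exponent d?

φ(n) = (p−1)(q−1) = 112·162 = 18144.
Need d with 15667·d ≡ 1 (mod 18144). Apply the extended Euclidean algorithm:
18144 = 1×15667 + 2477
15667 = 6×2477 + 805
2477 = 3×805 + 62
805 = 12×62 + 61
62 = 1×61 + 1
61 = 61×1 + 0
Back-substitute:
1 = 62 − 61
1 = −805 + 13·62
1 = 13·2477 − 40·805
1 = −40·15667 + 253·2477
1 = 253·18144 − 293·15667
So 15667·(-293) ≡ 1 (mod 18144), hence d ≡ -293 ≡ 17851 (mod 18144).

17851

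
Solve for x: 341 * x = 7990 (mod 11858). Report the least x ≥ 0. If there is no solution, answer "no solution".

no solution

gcd(341, 11858):
11858 = 34·341 + 264
341 = 1·264 + 77
264 = 3·77 + 33
77 = 2·33 + 11
33 = 3·11 + 0
gcd = 11, but 11 ∤ 7990, so the congruence has no solution.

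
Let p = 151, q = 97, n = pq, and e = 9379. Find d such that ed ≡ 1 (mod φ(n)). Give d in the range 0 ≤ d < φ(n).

12619

φ(n) = (p−1)(q−1) = 150·96 = 14400.
Need d with 9379·d ≡ 1 (mod 14400). Apply the extended Euclidean algorithm:
14400 = 1×9379 + 5021
9379 = 1×5021 + 4358
5021 = 1×4358 + 663
4358 = 6×663 + 380
663 = 1×380 + 283
380 = 1×283 + 97
283 = 2×97 + 89
97 = 1×89 + 8
89 = 11×8 + 1
8 = 8×1 + 0
Back-substitute:
1 = 89 − 11·8
1 = −11·97 + 12·89
1 = 12·283 − 35·97
1 = −35·380 + 47·283
1 = 47·663 − 82·380
1 = −82·4358 + 539·663
1 = 539·5021 − 621·4358
1 = −621·9379 + 1160·5021
1 = 1160·14400 − 1781·9379
So 9379·(-1781) ≡ 1 (mod 14400), hence d ≡ -1781 ≡ 12619 (mod 14400).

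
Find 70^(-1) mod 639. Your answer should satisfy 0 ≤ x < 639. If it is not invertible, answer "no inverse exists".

gcd(639, 70) by repeated division:
639 = 9×70 + 9
70 = 7×9 + 7
9 = 1×7 + 2
7 = 3×2 + 1
2 = 2×1 + 0
The gcd is 1. Working backward:
1 = 7 − 3·2
1 = −3·9 + 4·7
1 = 4·70 − 31·9
1 = −31·639 + 283·70
So 70·283 ≡ 1 (mod 639).

283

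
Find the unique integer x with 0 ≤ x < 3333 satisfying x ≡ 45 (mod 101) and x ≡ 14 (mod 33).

146

Write x = 45 + 101·k. Then 101·k ≡ 14 − 45 ≡ 2 (mod 33).
Need 101⁻¹ mod 33. Extended Euclid on (33, 2):
33 = 16×2 + 1
2 = 2×1 + 0
Back-substitute:
1 = 33 − 16·2
101⁻¹ ≡ 17 (mod 33), so k ≡ 17·2 ≡ 1 (mod 33).
x = 45 + 101·1 = 146.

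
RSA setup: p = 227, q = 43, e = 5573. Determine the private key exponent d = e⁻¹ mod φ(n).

3977

φ(n) = (p−1)(q−1) = 226·42 = 9492.
Need d with 5573·d ≡ 1 (mod 9492). Apply the extended Euclidean algorithm:
9492 = 1×5573 + 3919
5573 = 1×3919 + 1654
3919 = 2×1654 + 611
1654 = 2×611 + 432
611 = 1×432 + 179
432 = 2×179 + 74
179 = 2×74 + 31
74 = 2×31 + 12
31 = 2×12 + 7
12 = 1×7 + 5
7 = 1×5 + 2
5 = 2×2 + 1
2 = 2×1 + 0
Back-substitute:
1 = 5 − 2·2
1 = −2·7 + 3·5
1 = 3·12 − 5·7
1 = −5·31 + 13·12
1 = 13·74 − 31·31
1 = −31·179 + 75·74
1 = 75·432 − 181·179
1 = −181·611 + 256·432
1 = 256·1654 − 693·611
1 = −693·3919 + 1642·1654
1 = 1642·5573 − 2335·3919
1 = −2335·9492 + 3977·5573
So 5573·3977 ≡ 1 (mod 9492), hence d = 3977.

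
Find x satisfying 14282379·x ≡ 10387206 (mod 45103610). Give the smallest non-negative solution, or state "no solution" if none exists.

39698474

First find gcd(14282379, 45103610):
45103610 = 3·14282379 + 2256473
14282379 = 6·2256473 + 743541
2256473 = 3·743541 + 25850
743541 = 28·25850 + 19741
25850 = 1·19741 + 6109
19741 = 3·6109 + 1414
6109 = 4·1414 + 453
1414 = 3·453 + 55
453 = 8·55 + 13
55 = 4·13 + 3
13 = 4·3 + 1
3 = 3·1 + 0
gcd = 1, so a unique solution mod 45103610 exists.
Back-substitute for the Bézout coefficients:
1 = 13 − 4·3
1 = −4·55 + 17·13
1 = 17·453 − 140·55
1 = −140·1414 + 437·453
1 = 437·6109 − 1888·1414
1 = −1888·19741 + 6101·6109
1 = 6101·25850 − 7989·19741
1 = −7989·743541 + 229793·25850
1 = 229793·2256473 − 697368·743541
1 = −697368·14282379 + 4414001·2256473
1 = 4414001·45103610 − 13939371·14282379
So 14282379·(-13939371) ≡ 1 (mod 45103610), giving 14282379⁻¹ ≡ 31164239.
x ≡ 14282379⁻¹·10387206 ≡ 31164239·10387206 ≡ 39698474 (mod 45103610).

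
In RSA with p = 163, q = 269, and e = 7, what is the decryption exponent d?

φ(n) = (p−1)(q−1) = 162·268 = 43416.
Need d with 7·d ≡ 1 (mod 43416). Apply the extended Euclidean algorithm:
43416 = 6202*7 + 2
7 = 3*2 + 1
2 = 2*1 + 0
Back-substitute:
1 = 7 − 3·2
1 = −3·43416 + 18607·7
So 7·18607 ≡ 1 (mod 43416), hence d = 18607.

18607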